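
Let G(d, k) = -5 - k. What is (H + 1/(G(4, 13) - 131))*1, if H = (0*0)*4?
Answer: -1/149 ≈ -0.0067114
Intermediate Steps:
H = 0 (H = 0*4 = 0)
(H + 1/(G(4, 13) - 131))*1 = (0 + 1/((-5 - 1*13) - 131))*1 = (0 + 1/((-5 - 13) - 131))*1 = (0 + 1/(-18 - 131))*1 = (0 + 1/(-149))*1 = (0 - 1/149)*1 = -1/149*1 = -1/149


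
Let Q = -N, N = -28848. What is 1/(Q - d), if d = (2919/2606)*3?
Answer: 2606/75169131 ≈ 3.4668e-5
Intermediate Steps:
d = 8757/2606 (d = (2919*(1/2606))*3 = (2919/2606)*3 = 8757/2606 ≈ 3.3603)
Q = 28848 (Q = -1*(-28848) = 28848)
1/(Q - d) = 1/(28848 - 1*8757/2606) = 1/(28848 - 8757/2606) = 1/(75169131/2606) = 2606/75169131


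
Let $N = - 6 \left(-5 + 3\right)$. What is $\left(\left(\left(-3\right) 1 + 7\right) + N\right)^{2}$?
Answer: $256$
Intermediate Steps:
$N = 12$ ($N = \left(-6\right) \left(-2\right) = 12$)
$\left(\left(\left(-3\right) 1 + 7\right) + N\right)^{2} = \left(\left(\left(-3\right) 1 + 7\right) + 12\right)^{2} = \left(\left(-3 + 7\right) + 12\right)^{2} = \left(4 + 12\right)^{2} = 16^{2} = 256$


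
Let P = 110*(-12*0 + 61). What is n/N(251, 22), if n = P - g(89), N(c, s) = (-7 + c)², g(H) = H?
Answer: 6621/59536 ≈ 0.11121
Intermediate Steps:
P = 6710 (P = 110*(0 + 61) = 110*61 = 6710)
n = 6621 (n = 6710 - 1*89 = 6710 - 89 = 6621)
n/N(251, 22) = 6621/((-7 + 251)²) = 6621/(244²) = 6621/59536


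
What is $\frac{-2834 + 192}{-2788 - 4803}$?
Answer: $\frac{2642}{7591} \approx 0.34804$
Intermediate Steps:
$\frac{-2834 + 192}{-2788 - 4803} = - \frac{2642}{-7591} = \left(-2642\right) \left(- \frac{1}{7591}\right) = \frac{2642}{7591}$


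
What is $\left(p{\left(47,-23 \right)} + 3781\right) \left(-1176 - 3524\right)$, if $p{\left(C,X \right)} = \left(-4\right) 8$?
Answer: $-17620300$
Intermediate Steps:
$p{\left(C,X \right)} = -32$
$\left(p{\left(47,-23 \right)} + 3781\right) \left(-1176 - 3524\right) = \left(-32 + 3781\right) \left(-1176 - 3524\right) = 3749 \left(-4700\right) = -17620300$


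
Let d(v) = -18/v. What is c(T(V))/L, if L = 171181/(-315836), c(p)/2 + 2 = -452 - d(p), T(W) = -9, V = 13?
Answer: 288042432/171181 ≈ 1682.7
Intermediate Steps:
c(p) = -908 + 36/p (c(p) = -4 + 2*(-452 - (-18)/p) = -4 + 2*(-452 + 18/p) = -4 + (-904 + 36/p) = -908 + 36/p)
L = -171181/315836 (L = 171181*(-1/315836) = -171181/315836 ≈ -0.54199)
c(T(V))/L = (-908 + 36/(-9))/(-171181/315836) = (-908 + 36*(-1/9))*(-315836/171181) = (-908 - 4)*(-315836/171181) = -912*(-315836/171181) = 288042432/171181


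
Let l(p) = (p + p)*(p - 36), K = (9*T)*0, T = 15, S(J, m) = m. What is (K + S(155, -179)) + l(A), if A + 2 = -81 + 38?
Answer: 7111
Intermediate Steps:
A = -45 (A = -2 + (-81 + 38) = -2 - 43 = -45)
K = 0 (K = (9*15)*0 = 135*0 = 0)
l(p) = 2*p*(-36 + p) (l(p) = (2*p)*(-36 + p) = 2*p*(-36 + p))
(K + S(155, -179)) + l(A) = (0 - 179) + 2*(-45)*(-36 - 45) = -179 + 2*(-45)*(-81) = -179 + 7290 = 7111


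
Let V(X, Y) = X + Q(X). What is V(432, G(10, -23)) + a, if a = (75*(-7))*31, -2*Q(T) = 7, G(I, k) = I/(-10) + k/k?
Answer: -31693/2 ≈ -15847.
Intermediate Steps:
G(I, k) = 1 - I/10 (G(I, k) = I*(-⅒) + 1 = -I/10 + 1 = 1 - I/10)
Q(T) = -7/2 (Q(T) = -½*7 = -7/2)
a = -16275 (a = -525*31 = -16275)
V(X, Y) = -7/2 + X (V(X, Y) = X - 7/2 = -7/2 + X)
V(432, G(10, -23)) + a = (-7/2 + 432) - 16275 = 857/2 - 16275 = -31693/2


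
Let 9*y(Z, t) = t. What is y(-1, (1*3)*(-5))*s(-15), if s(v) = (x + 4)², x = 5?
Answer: -135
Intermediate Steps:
s(v) = 81 (s(v) = (5 + 4)² = 9² = 81)
y(Z, t) = t/9
y(-1, (1*3)*(-5))*s(-15) = (((1*3)*(-5))/9)*81 = ((3*(-5))/9)*81 = ((⅑)*(-15))*81 = -5/3*81 = -135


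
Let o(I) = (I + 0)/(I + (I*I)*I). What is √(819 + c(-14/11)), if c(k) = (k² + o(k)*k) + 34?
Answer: √10385560023/3487 ≈ 29.226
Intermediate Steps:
o(I) = I/(I + I³) (o(I) = I/(I + I²*I) = I/(I + I³))
c(k) = 34 + k² + k/(1 + k²) (c(k) = (k² + k/(1 + k²)) + 34 = 34 + k² + k/(1 + k²))
√(819 + c(-14/11)) = √(819 + (-14/11 + (1 + (-14/11)²)*(34 + (-14/11)²))/(1 + (-14/11)²)) = √(819 + (-14/11 + (1 + 196/121)*(34 + 196/121))/(1 + 196/121)) = √(819 + (-14/11 + (317/121)*(4310/121))/(317/121)) = √(819 + 121*(-14/11 + 1366270/14641)/317) = √(819 + (121/317)*(1347636/14641)) = √(819 + 1347636/38357) = √(32762019/38357) = √10385560023/3487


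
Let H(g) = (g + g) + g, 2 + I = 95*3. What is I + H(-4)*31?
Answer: -89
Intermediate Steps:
I = 283 (I = -2 + 95*3 = -2 + 285 = 283)
H(g) = 3*g (H(g) = 2*g + g = 3*g)
I + H(-4)*31 = 283 + (3*(-4))*31 = 283 - 12*31 = 283 - 372 = -89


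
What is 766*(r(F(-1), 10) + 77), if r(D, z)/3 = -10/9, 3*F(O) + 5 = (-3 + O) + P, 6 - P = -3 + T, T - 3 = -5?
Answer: 169286/3 ≈ 56429.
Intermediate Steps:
T = -2 (T = 3 - 5 = -2)
P = 11 (P = 6 - (-3 - 2) = 6 - 1*(-5) = 6 + 5 = 11)
F(O) = 1 + O/3 (F(O) = -5/3 + ((-3 + O) + 11)/3 = -5/3 + (8 + O)/3 = -5/3 + (8/3 + O/3) = 1 + O/3)
r(D, z) = -10/3 (r(D, z) = 3*(-10/9) = -10/3)
766*(r(F(-1), 10) + 77) = 766*(-10/3 + 77) = 766*(221/3) = 169286/3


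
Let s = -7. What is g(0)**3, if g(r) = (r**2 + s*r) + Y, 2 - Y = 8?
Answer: -216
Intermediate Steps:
Y = -6 (Y = 2 - 1*8 = 2 - 8 = -6)
g(r) = -6 + r**2 - 7*r (g(r) = (r**2 - 7*r) - 6 = -6 + r**2 - 7*r)
g(0)**3 = (-6 + 0**2 - 7*0)**3 = (-6 + 0 + 0)**3 = (-6)**3 = -216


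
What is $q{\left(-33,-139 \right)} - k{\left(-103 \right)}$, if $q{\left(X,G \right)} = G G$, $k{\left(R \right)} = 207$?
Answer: $19114$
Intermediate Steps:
$q{\left(X,G \right)} = G^{2}$
$q{\left(-33,-139 \right)} - k{\left(-103 \right)} = \left(-139\right)^{2} - 207 = 19321 - 207 = 19114$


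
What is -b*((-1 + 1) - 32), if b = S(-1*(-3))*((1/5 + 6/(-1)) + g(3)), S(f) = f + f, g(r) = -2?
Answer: -7488/5 ≈ -1497.6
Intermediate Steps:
S(f) = 2*f
b = -234/5 (b = (2*(-1*(-3)))*((1/5 + 6/(-1)) - 2) = (2*3)*((1*(⅕) + 6*(-1)) - 2) = 6*((⅕ - 6) - 2) = 6*(-29/5 - 2) = 6*(-39/5) = -234/5 ≈ -46.800)
-b*((-1 + 1) - 32) = -(-234)*((-1 + 1) - 32)/5 = -(-234)*(0 - 32)/5 = -(-234)*(-32)/5 = -1*7488/5 = -7488/5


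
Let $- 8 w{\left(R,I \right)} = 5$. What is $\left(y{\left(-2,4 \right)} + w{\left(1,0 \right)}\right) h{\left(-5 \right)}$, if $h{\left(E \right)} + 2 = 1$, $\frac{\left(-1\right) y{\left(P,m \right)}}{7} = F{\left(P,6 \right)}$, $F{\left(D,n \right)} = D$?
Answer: $- \frac{107}{8} \approx -13.375$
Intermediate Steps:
$y{\left(P,m \right)} = - 7 P$
$w{\left(R,I \right)} = - \frac{5}{8}$ ($w{\left(R,I \right)} = \left(- \frac{1}{8}\right) 5 = - \frac{5}{8}$)
$h{\left(E \right)} = -1$ ($h{\left(E \right)} = -2 + 1 = -1$)
$\left(y{\left(-2,4 \right)} + w{\left(1,0 \right)}\right) h{\left(-5 \right)} = \left(\left(-7\right) \left(-2\right) - \frac{5}{8}\right) \left(-1\right) = \left(14 - \frac{5}{8}\right) \left(-1\right) = \frac{107}{8} \left(-1\right) = - \frac{107}{8}$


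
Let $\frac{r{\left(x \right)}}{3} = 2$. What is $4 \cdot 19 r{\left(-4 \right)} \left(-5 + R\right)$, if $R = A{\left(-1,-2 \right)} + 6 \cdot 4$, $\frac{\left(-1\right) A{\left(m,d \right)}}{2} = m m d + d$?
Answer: $12312$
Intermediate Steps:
$r{\left(x \right)} = 6$ ($r{\left(x \right)} = 3 \cdot 2 = 6$)
$A{\left(m,d \right)} = - 2 d - 2 d m^{2}$ ($A{\left(m,d \right)} = - 2 \left(m m d + d\right) = - 2 \left(m^{2} d + d\right) = - 2 \left(d m^{2} + d\right) = - 2 \left(d + d m^{2}\right) = - 2 d - 2 d m^{2}$)
$R = 32$ ($R = \left(-2\right) \left(-2\right) \left(1 + \left(-1\right)^{2}\right) + 6 \cdot 4 = \left(-2\right) \left(-2\right) \left(1 + 1\right) + 24 = \left(-2\right) \left(-2\right) 2 + 24 = 8 + 24 = 32$)
$4 \cdot 19 r{\left(-4 \right)} \left(-5 + R\right) = 4 \cdot 19 \cdot 6 \left(-5 + 32\right) = 76 \cdot 6 \cdot 27 = 76 \cdot 162 = 12312$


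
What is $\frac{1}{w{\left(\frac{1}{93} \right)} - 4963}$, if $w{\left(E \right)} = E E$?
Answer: $- \frac{8649}{42924986} \approx -0.00020149$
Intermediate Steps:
$w{\left(E \right)} = E^{2}$
$\frac{1}{w{\left(\frac{1}{93} \right)} - 4963} = \frac{1}{\left(\frac{1}{93}\right)^{2} - 4963} = \frac{1}{\frac{1}{8649} - 4963} = \frac{1}{- \frac{42924986}{8649}} = - \frac{8649}{42924986}$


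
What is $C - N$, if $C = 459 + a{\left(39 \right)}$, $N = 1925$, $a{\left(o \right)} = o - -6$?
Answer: $-1421$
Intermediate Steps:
$a{\left(o \right)} = 6 + o$ ($a{\left(o \right)} = o + 6 = 6 + o$)
$C = 504$ ($C = 459 + \left(6 + 39\right) = 459 + 45 = 504$)
$C - N = 504 - 1925 = -1421$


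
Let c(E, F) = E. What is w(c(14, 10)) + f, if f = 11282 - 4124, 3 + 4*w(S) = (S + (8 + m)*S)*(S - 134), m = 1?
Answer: 11829/4 ≈ 2957.3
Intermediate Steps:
w(S) = -¾ + 5*S*(-134 + S)/2 (w(S) = -¾ + ((S + (8 + 1)*S)*(S - 134))/4 = -¾ + ((S + 9*S)*(-134 + S))/4 = -¾ + ((10*S)*(-134 + S))/4 = -¾ + (10*S*(-134 + S))/4 = -¾ + 5*S*(-134 + S)/2)
f = 7158
w(c(14, 10)) + f = (-¾ - 335*14 + (5/2)*14²) + 7158 = (-¾ - 4690 + (5/2)*196) + 7158 = (-¾ - 4690 + 490) + 7158 = -16803/4 + 7158 = 11829/4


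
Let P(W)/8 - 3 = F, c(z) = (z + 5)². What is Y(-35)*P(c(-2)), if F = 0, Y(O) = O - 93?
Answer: -3072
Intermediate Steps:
Y(O) = -93 + O
c(z) = (5 + z)²
P(W) = 24 (P(W) = 24 + 8*0 = 24 + 0 = 24)
Y(-35)*P(c(-2)) = (-93 - 35)*24 = -128*24 = -3072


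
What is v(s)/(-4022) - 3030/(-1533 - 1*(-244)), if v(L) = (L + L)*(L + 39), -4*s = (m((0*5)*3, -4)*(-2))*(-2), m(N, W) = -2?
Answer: 5987632/2592179 ≈ 2.3099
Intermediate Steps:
s = 2 (s = -(-2*(-2))*(-2)/4 = -(-2) = -1/4*(-8) = 2)
v(L) = 2*L*(39 + L) (v(L) = (2*L)*(39 + L) = 2*L*(39 + L))
v(s)/(-4022) - 3030/(-1533 - 1*(-244)) = (2*2*(39 + 2))/(-4022) - 3030/(-1533 - 1*(-244)) = (2*2*41)*(-1/4022) - 3030/(-1533 + 244) = 164*(-1/4022) - 3030/(-1289) = -82/2011 - 3030*(-1/1289) = -82/2011 + 3030/1289 = 5987632/2592179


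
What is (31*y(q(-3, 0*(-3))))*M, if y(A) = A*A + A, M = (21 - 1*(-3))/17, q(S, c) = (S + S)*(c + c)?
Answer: 0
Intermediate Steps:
q(S, c) = 4*S*c (q(S, c) = (2*S)*(2*c) = 4*S*c)
M = 24/17 (M = (21 + 3)*(1/17) = 24*(1/17) = 24/17 ≈ 1.4118)
y(A) = A + A² (y(A) = A² + A = A + A²)
(31*y(q(-3, 0*(-3))))*M = (31*((4*(-3)*(0*(-3)))*(1 + 4*(-3)*(0*(-3)))))*(24/17) = (31*((4*(-3)*0)*(1 + 4*(-3)*0)))*(24/17) = (31*(0*(1 + 0)))*(24/17) = (31*(0*1))*(24/17) = (31*0)*(24/17) = 0*(24/17) = 0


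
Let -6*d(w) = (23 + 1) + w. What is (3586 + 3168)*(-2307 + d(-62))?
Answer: -46616108/3 ≈ -1.5539e+7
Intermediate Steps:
d(w) = -4 - w/6 (d(w) = -((23 + 1) + w)/6 = -(24 + w)/6 = -4 - w/6)
(3586 + 3168)*(-2307 + d(-62)) = (3586 + 3168)*(-2307 + (-4 - ⅙*(-62))) = 6754*(-2307 + (-4 + 31/3)) = 6754*(-2307 + 19/3) = 6754*(-6902/3) = -46616108/3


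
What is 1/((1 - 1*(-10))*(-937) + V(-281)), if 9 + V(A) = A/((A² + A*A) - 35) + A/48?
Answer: -2526192/26074989917 ≈ -9.6882e-5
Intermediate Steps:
V(A) = -9 + A/48 + A/(-35 + 2*A²) (V(A) = -9 + (A/((A² + A*A) - 35) + A/48) = -9 + (A/((A² + A²) - 35) + A*(1/48)) = -9 + (A/(2*A² - 35) + A/48) = -9 + (A/(-35 + 2*A²) + A/48) = -9 + (A/48 + A/(-35 + 2*A²)) = -9 + A/48 + A/(-35 + 2*A²))
1/((1 - 1*(-10))*(-937) + V(-281)) = 1/((1 - 1*(-10))*(-937) + (15120 - 864*(-281)² + 2*(-281)³ + 13*(-281))/(48*(-35 + 2*(-281)²))) = 1/((1 + 10)*(-937) + (15120 - 864*78961 + 2*(-22188041) - 3653)/(48*(-35 + 2*78961))) = 1/(11*(-937) + (15120 - 68222304 - 44376082 - 3653)/(48*(-35 + 157922))) = 1/(-10307 + (1/48)*(-112586919)/157887) = 1/(-10307 + (1/48)*(1/157887)*(-112586919)) = 1/(-10307 - 37528973/2526192) = 1/(-26074989917/2526192) = -2526192/26074989917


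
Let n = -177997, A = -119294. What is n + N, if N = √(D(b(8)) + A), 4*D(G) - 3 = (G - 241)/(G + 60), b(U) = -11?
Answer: -177997 + I*√23381729/14 ≈ -1.78e+5 + 345.39*I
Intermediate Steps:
D(G) = ¾ + (-241 + G)/(4*(60 + G)) (D(G) = ¾ + ((G - 241)/(G + 60))/4 = ¾ + ((-241 + G)/(60 + G))/4 = ¾ + (-241 + G)/(4*(60 + G)))
N = I*√23381729/14 (N = √((-61/4 - 11)/(60 - 11) - 119294) = √(-105/4/49 - 119294) = √((1/49)*(-105/4) - 119294) = √(-15/28 - 119294) = √(-3340247/28) = I*√23381729/14 ≈ 345.39*I)
n + N = -177997 + I*√23381729/14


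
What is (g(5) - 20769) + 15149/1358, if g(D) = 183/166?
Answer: -1169787721/56357 ≈ -20757.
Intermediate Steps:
g(D) = 183/166 (g(D) = 183*(1/166) = 183/166)
(g(5) - 20769) + 15149/1358 = (183/166 - 20769) + 15149/1358 = -3447471/166 + 15149*(1/1358) = -3447471/166 + 15149/1358 = -1169787721/56357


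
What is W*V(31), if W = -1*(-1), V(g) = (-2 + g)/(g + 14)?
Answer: 29/45 ≈ 0.64444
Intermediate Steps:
V(g) = (-2 + g)/(14 + g)
W = 1
W*V(31) = 1*((-2 + 31)/(14 + 31)) = 1*(29/45) = 29/45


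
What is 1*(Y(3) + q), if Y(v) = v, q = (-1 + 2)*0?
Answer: 3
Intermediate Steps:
q = 0 (q = 1*0 = 0)
1*(Y(3) + q) = 1*(3 + 0) = 1*3 = 3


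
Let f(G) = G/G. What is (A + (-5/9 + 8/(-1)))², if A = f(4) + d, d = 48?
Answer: 132496/81 ≈ 1635.8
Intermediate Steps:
f(G) = 1
A = 49 (A = 1 + 48 = 49)
(A + (-5/9 + 8/(-1)))² = (49 + (-5/9 + 8/(-1)))² = (49 + (-5*⅑ + 8*(-1)))² = (49 + (-5/9 - 8))² = (49 - 77/9)² = (364/9)² = 132496/81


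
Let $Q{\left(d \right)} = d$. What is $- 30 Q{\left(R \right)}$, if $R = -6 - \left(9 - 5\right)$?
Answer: $300$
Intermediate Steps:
$R = -10$ ($R = -6 - 4 = -10$)
$- 30 Q{\left(R \right)} = \left(-30\right) \left(-10\right) = 300$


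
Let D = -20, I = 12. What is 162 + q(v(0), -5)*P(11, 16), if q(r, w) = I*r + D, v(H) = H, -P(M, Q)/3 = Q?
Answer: 1122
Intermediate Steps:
P(M, Q) = -3*Q
q(r, w) = -20 + 12*r (q(r, w) = 12*r - 20 = -20 + 12*r)
162 + q(v(0), -5)*P(11, 16) = 162 + (-20 + 12*0)*(-3*16) = 162 + (-20 + 0)*(-48) = 162 - 20*(-48) = 162 + 960 = 1122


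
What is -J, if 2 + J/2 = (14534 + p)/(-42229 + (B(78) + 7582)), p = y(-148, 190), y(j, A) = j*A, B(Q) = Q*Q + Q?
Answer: 86768/28485 ≈ 3.0461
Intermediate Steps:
B(Q) = Q + Q² (B(Q) = Q² + Q = Q + Q²)
y(j, A) = A*j
p = -28120 (p = 190*(-148) = -28120)
J = -86768/28485 (J = -4 + 2*((14534 - 28120)/(-42229 + (78*(1 + 78) + 7582))) = -4 + 2*(-13586/(-42229 + (78*79 + 7582))) = -4 + 2*(-13586/(-42229 + (6162 + 7582))) = -4 + 2*(-13586/(-42229 + 13744)) = -4 + 2*(-13586/(-28485)) = -4 + 2*(-13586*(-1/28485)) = -4 + 2*(13586/28485) = -4 + 27172/28485 = -86768/28485 ≈ -3.0461)
-J = -1*(-86768/28485) = 86768/28485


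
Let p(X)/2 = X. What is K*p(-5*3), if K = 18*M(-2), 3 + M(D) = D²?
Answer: -540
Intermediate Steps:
M(D) = -3 + D²
p(X) = 2*X
K = 18 (K = 18*(-3 + (-2)²) = 18*(-3 + 4) = 18*1 = 18)
K*p(-5*3) = 18*(2*(-5*3)) = 18*(2*(-15)) = 18*(-30) = -540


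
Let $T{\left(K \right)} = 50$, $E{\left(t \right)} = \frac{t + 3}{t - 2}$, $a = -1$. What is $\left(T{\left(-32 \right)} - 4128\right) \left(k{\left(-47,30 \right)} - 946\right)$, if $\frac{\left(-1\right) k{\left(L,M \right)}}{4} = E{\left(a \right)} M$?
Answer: $3531548$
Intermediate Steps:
$E{\left(t \right)} = \frac{3 + t}{-2 + t}$
$k{\left(L,M \right)} = \frac{8 M}{3}$ ($k{\left(L,M \right)} = - 4 \frac{3 - 1}{-2 - 1} M = - 4 \frac{1}{-3} \cdot 2 M = - 4 \left(- \frac{1}{3}\right) 2 M = - 4 \left(- \frac{2 M}{3}\right) = \frac{8 M}{3}$)
$\left(T{\left(-32 \right)} - 4128\right) \left(k{\left(-47,30 \right)} - 946\right) = \left(50 - 4128\right) \left(\frac{8}{3} \cdot 30 - 946\right) = - 4078 \left(80 - 946\right) = \left(-4078\right) \left(-866\right) = 3531548$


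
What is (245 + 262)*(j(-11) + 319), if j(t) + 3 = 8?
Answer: 164268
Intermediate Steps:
j(t) = 5 (j(t) = -3 + 8 = 5)
(245 + 262)*(j(-11) + 319) = (245 + 262)*(5 + 319) = 507*324 = 164268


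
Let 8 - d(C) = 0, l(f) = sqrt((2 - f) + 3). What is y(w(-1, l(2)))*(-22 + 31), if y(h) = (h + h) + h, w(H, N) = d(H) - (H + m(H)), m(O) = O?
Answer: 270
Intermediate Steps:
l(f) = sqrt(5 - f)
d(C) = 8 (d(C) = 8 - 1*0 = 8 + 0 = 8)
w(H, N) = 8 - 2*H (w(H, N) = 8 - (H + H) = 8 - 2*H)
y(h) = 3*h (y(h) = 2*h + h = 3*h)
y(w(-1, l(2)))*(-22 + 31) = (3*(8 - 2*(-1)))*(-22 + 31) = (3*(8 + 2))*9 = (3*10)*9 = 30*9 = 270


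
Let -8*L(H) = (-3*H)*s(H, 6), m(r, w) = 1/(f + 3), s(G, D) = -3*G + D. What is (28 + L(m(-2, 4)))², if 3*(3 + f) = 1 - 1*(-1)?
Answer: 851929/1024 ≈ 831.96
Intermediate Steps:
s(G, D) = D - 3*G
f = -7/3 (f = -3 + (1 - 1*(-1))/3 = -3 + (1 + 1)/3 = -3 + (⅓)*2 = -3 + ⅔ = -7/3 ≈ -2.3333)
m(r, w) = 3/2 (m(r, w) = 1/(-7/3 + 3) = 1/(⅔) = 3/2)
L(H) = 3*H*(6 - 3*H)/8 (L(H) = -(-3*H)*(6 - 3*H)/8 = -(-3)*H*(6 - 3*H)/8 = 3*H*(6 - 3*H)/8)
(28 + L(m(-2, 4)))² = (28 + (9/8)*(3/2)*(2 - 1*3/2))² = (28 + (9/8)*(3/2)*(2 - 3/2))² = (28 + (9/8)*(3/2)*(½))² = (28 + 27/32)² = (923/32)² = 851929/1024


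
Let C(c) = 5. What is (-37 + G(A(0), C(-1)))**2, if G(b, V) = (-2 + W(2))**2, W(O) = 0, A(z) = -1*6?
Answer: 1089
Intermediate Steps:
A(z) = -6
G(b, V) = 4 (G(b, V) = (-2 + 0)**2 = (-2)**2 = 4)
(-37 + G(A(0), C(-1)))**2 = (-37 + 4)**2 = (-33)**2 = 1089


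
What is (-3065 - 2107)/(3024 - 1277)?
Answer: -5172/1747 ≈ -2.9605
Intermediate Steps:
(-3065 - 2107)/(3024 - 1277) = -5172/1747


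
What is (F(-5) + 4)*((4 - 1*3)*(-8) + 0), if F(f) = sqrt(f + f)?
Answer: -32 - 8*I*sqrt(10) ≈ -32.0 - 25.298*I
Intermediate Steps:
F(f) = sqrt(2)*sqrt(f) (F(f) = sqrt(2*f) = sqrt(2)*sqrt(f))
(F(-5) + 4)*((4 - 1*3)*(-8) + 0) = (sqrt(2)*sqrt(-5) + 4)*((4 - 1*3)*(-8) + 0) = (sqrt(2)*(I*sqrt(5)) + 4)*((4 - 3)*(-8) + 0) = (I*sqrt(10) + 4)*(1*(-8) + 0) = (4 + I*sqrt(10))*(-8 + 0) = (4 + I*sqrt(10))*(-8) = -32 - 8*I*sqrt(10)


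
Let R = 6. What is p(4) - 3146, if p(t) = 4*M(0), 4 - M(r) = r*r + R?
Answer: -3154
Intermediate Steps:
M(r) = -2 - r² (M(r) = 4 - (r*r + 6) = 4 - (r² + 6) = 4 - (6 + r²) = 4 + (-6 - r²) = -2 - r²)
p(t) = -8 (p(t) = 4*(-2 - 1*0²) = 4*(-2 - 1*0) = 4*(-2 + 0) = 4*(-2) = -8)
p(4) - 3146 = -8 - 3146 = -3154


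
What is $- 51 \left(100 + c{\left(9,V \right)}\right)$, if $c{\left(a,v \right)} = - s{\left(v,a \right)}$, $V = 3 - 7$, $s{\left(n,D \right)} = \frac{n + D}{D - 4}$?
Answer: $-5049$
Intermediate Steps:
$s{\left(n,D \right)} = \frac{D + n}{-4 + D}$
$V = -4$ ($V = 3 - 7 = -4$)
$c{\left(a,v \right)} = - \frac{a + v}{-4 + a}$
$- 51 \left(100 + c{\left(9,V \right)}\right) = - 51 \left(100 + \frac{\left(-1\right) 9 - -4}{-4 + 9}\right) = - 51 \left(100 + \frac{-9 + 4}{5}\right) = - 51 \left(100 + \frac{1}{5} \left(-5\right)\right) = - 51 \left(100 - 1\right) = \left(-51\right) 99 = -5049$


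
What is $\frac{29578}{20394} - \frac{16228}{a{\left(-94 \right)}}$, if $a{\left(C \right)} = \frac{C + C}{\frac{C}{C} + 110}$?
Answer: $\frac{4592679502}{479259} \approx 9582.9$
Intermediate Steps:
$a{\left(C \right)} = \frac{2 C}{111}$ ($a{\left(C \right)} = \frac{2 C}{1 + 110} = \frac{2 C}{111}$)
$\frac{29578}{20394} - \frac{16228}{a{\left(-94 \right)}} = \frac{29578}{20394} - \frac{16228}{\frac{2}{111} \left(-94\right)} = 29578 \cdot \frac{1}{20394} - \frac{16228}{- \frac{188}{111}} = \frac{14789}{10197} - - \frac{450327}{47} = \frac{14789}{10197} + \frac{450327}{47} = \frac{4592679502}{479259}$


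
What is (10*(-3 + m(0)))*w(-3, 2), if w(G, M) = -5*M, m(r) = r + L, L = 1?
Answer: 200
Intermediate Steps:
m(r) = 1 + r (m(r) = r + 1 = 1 + r)
(10*(-3 + m(0)))*w(-3, 2) = (10*(-3 + (1 + 0)))*(-5*2) = (10*(-3 + 1))*(-10) = (10*(-2))*(-10) = -20*(-10) = 200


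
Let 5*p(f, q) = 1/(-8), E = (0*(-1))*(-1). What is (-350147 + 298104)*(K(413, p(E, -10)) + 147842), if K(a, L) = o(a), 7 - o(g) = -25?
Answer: -7695806582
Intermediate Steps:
E = 0 (E = 0*(-1) = 0)
p(f, q) = -1/40 (p(f, q) = (1/5)/(-8) = (1/5)*(-1/8) = -1/40)
o(g) = 32 (o(g) = 7 - 1*(-25) = 7 + 25 = 32)
K(a, L) = 32
(-350147 + 298104)*(K(413, p(E, -10)) + 147842) = (-350147 + 298104)*(32 + 147842) = -52043*147874 = -7695806582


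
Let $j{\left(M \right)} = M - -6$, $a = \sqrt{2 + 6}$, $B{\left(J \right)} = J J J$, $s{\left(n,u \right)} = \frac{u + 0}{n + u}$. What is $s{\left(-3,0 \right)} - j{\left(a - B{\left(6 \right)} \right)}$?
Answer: $210 - 2 \sqrt{2} \approx 207.17$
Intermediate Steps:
$s{\left(n,u \right)} = \frac{u}{n + u}$
$B{\left(J \right)} = J^{3}$ ($B{\left(J \right)} = J^{2} J = J^{3}$)
$a = 2 \sqrt{2}$ ($a = \sqrt{8} = 2 \sqrt{2} \approx 2.8284$)
$j{\left(M \right)} = 6 + M$ ($j{\left(M \right)} = M + 6 = 6 + M$)
$s{\left(-3,0 \right)} - j{\left(a - B{\left(6 \right)} \right)} = \frac{0}{-3 + 0} - \left(6 + \left(2 \sqrt{2} - 6^{3}\right)\right) = \frac{0}{-3} - \left(6 + \left(2 \sqrt{2} - 216\right)\right) = 0 \left(- \frac{1}{3}\right) - \left(6 - \left(216 - 2 \sqrt{2}\right)\right) = 0 - \left(6 - \left(216 - 2 \sqrt{2}\right)\right) = 0 - \left(-210 + 2 \sqrt{2}\right) = 0 + \left(210 - 2 \sqrt{2}\right) = 210 - 2 \sqrt{2}$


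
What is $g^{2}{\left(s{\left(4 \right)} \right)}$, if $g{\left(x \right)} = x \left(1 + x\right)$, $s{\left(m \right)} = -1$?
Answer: $0$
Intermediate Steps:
$g^{2}{\left(s{\left(4 \right)} \right)} = \left(- (1 - 1)\right)^{2} = \left(\left(-1\right) 0\right)^{2} = 0^{2} = 0$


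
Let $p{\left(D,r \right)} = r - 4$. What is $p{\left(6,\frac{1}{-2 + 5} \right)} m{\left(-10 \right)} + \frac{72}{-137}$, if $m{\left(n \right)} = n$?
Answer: $\frac{14854}{411} \approx 36.141$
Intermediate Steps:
$p{\left(D,r \right)} = -4 + r$
$p{\left(6,\frac{1}{-2 + 5} \right)} m{\left(-10 \right)} + \frac{72}{-137} = \left(-4 + \frac{1}{-2 + 5}\right) \left(-10\right) + \frac{72}{-137} = \left(-4 + \frac{1}{3}\right) \left(-10\right) + 72 \left(- \frac{1}{137}\right) = \left(-4 + \frac{1}{3}\right) \left(-10\right) - \frac{72}{137} = \left(- \frac{11}{3}\right) \left(-10\right) - \frac{72}{137} = \frac{110}{3} - \frac{72}{137} = \frac{14854}{411}$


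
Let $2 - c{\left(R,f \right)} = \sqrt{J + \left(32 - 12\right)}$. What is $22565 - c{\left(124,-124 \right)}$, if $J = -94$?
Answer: $22563 + i \sqrt{74} \approx 22563.0 + 8.6023 i$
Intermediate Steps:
$c{\left(R,f \right)} = 2 - i \sqrt{74}$ ($c{\left(R,f \right)} = 2 - \sqrt{-94 + \left(32 - 12\right)} = 2 - \sqrt{-94 + 20} = 2 - \sqrt{-74} = 2 - i \sqrt{74}$)
$22565 - c{\left(124,-124 \right)} = 22565 - \left(2 - i \sqrt{74}\right) = 22563 + i \sqrt{74}$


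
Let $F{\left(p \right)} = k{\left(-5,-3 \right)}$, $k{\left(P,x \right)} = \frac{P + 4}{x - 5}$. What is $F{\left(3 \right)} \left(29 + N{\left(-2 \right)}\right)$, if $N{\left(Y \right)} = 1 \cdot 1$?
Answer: $\frac{15}{4} \approx 3.75$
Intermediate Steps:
$N{\left(Y \right)} = 1$
$k{\left(P,x \right)} = \frac{4 + P}{-5 + x}$
$F{\left(p \right)} = \frac{1}{8}$ ($F{\left(p \right)} = \frac{4 - 5}{-5 - 3} = \frac{1}{-8} \left(-1\right) = \left(- \frac{1}{8}\right) \left(-1\right) = \frac{1}{8}$)
$F{\left(3 \right)} \left(29 + N{\left(-2 \right)}\right) = \frac{29 + 1}{8} = \frac{1}{8} \cdot 30 = \frac{15}{4}$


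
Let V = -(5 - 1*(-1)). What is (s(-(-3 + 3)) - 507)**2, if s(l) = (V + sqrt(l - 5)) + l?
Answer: (513 - I*sqrt(5))**2 ≈ 2.6316e+5 - 2294.0*I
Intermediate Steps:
V = -6 (V = -(5 + 1) = -1*6 = -6)
s(l) = -6 + l + sqrt(-5 + l) (s(l) = (-6 + sqrt(l - 5)) + l = (-6 + sqrt(-5 + l)) + l = -6 + l + sqrt(-5 + l))
(s(-(-3 + 3)) - 507)**2 = ((-6 - (-3 + 3) + sqrt(-5 - (-3 + 3))) - 507)**2 = ((-6 - 1*0 + sqrt(-5 - 1*0)) - 507)**2 = ((-6 + 0 + sqrt(-5 + 0)) - 507)**2 = ((-6 + 0 + sqrt(-5)) - 507)**2 = ((-6 + 0 + I*sqrt(5)) - 507)**2 = ((-6 + I*sqrt(5)) - 507)**2 = (-513 + I*sqrt(5))**2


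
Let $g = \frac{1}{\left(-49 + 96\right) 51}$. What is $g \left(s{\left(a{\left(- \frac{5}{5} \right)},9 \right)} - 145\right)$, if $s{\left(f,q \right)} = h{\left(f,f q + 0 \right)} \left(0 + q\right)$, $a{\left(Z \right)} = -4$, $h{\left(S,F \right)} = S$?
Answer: $- \frac{181}{2397} \approx -0.075511$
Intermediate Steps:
$s{\left(f,q \right)} = f q$ ($s{\left(f,q \right)} = f \left(0 + q\right) = f q$)
$g = \frac{1}{2397}$ ($g = \frac{1}{47} \cdot \frac{1}{51} = \frac{1}{2397} \approx 0.00041719$)
$g \left(s{\left(a{\left(- \frac{5}{5} \right)},9 \right)} - 145\right) = \frac{\left(-4\right) 9 - 145}{2397} = \frac{-36 - 145}{2397} = \frac{1}{2397} \left(-181\right) = - \frac{181}{2397}$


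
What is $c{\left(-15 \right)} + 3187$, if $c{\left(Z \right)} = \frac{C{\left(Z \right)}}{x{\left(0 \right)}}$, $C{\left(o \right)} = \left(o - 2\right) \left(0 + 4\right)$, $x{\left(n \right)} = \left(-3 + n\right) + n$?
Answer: $\frac{9629}{3} \approx 3209.7$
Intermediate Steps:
$x{\left(n \right)} = -3 + 2 n$
$C{\left(o \right)} = -8 + 4 o$ ($C{\left(o \right)} = \left(-2 + o\right) 4 = -8 + 4 o$)
$c{\left(Z \right)} = \frac{8}{3} - \frac{4 Z}{3}$ ($c{\left(Z \right)} = \frac{-8 + 4 Z}{-3 + 2 \cdot 0} = \frac{-8 + 4 Z}{-3 + 0} = \frac{-8 + 4 Z}{-3} = \left(-8 + 4 Z\right) \left(- \frac{1}{3}\right) = \frac{8}{3} - \frac{4 Z}{3}$)
$c{\left(-15 \right)} + 3187 = \left(\frac{8}{3} - -20\right) + 3187 = \left(\frac{8}{3} + 20\right) + 3187 = \frac{68}{3} + 3187 = \frac{9629}{3}$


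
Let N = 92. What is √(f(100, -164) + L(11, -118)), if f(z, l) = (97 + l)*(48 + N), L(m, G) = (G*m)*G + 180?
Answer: 6*√3999 ≈ 379.43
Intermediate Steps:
L(m, G) = 180 + m*G² (L(m, G) = m*G² + 180 = 180 + m*G²)
f(z, l) = 13580 + 140*l (f(z, l) = (97 + l)*(48 + 92) = (97 + l)*140 = 13580 + 140*l)
√(f(100, -164) + L(11, -118)) = √((13580 + 140*(-164)) + (180 + 11*(-118)²)) = √((13580 - 22960) + (180 + 11*13924)) = √(-9380 + (180 + 153164)) = √(-9380 + 153344) = √143964 = 6*√3999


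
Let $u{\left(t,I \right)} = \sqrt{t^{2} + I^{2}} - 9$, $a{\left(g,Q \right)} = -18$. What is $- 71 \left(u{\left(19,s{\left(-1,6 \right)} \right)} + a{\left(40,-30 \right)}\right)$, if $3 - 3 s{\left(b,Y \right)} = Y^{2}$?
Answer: $1917 - 71 \sqrt{482} \approx 358.23$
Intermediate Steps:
$s{\left(b,Y \right)} = 1 - \frac{Y^{2}}{3}$
$u{\left(t,I \right)} = -9 + \sqrt{I^{2} + t^{2}}$ ($u{\left(t,I \right)} = \sqrt{I^{2} + t^{2}} - 9 = -9 + \sqrt{I^{2} + t^{2}}$)
$- 71 \left(u{\left(19,s{\left(-1,6 \right)} \right)} + a{\left(40,-30 \right)}\right) = - 71 \left(\left(-9 + \sqrt{\left(1 - \frac{6^{2}}{3}\right)^{2} + 19^{2}}\right) - 18\right) = - 71 \left(\left(-9 + \sqrt{\left(1 - 12\right)^{2} + 361}\right) - 18\right) = - 71 \left(\left(-9 + \sqrt{\left(-11\right)^{2} + 361}\right) - 18\right) = - 71 \left(\left(-9 + \sqrt{121 + 361}\right) - 18\right) = - 71 \left(\left(-9 + \sqrt{482}\right) - 18\right) = - 71 \left(-27 + \sqrt{482}\right) = 1917 - 71 \sqrt{482}$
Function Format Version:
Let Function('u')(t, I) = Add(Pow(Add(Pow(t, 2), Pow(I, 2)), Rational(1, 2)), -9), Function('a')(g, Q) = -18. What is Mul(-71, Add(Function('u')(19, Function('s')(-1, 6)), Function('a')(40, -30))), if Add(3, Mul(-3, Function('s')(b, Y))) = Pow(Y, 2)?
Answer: Add(1917, Mul(-71, Pow(482, Rational(1, 2)))) ≈ 358.23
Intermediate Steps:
Function('s')(b, Y) = Add(1, Mul(Rational(-1, 3), Pow(Y, 2)))
Function('u')(t, I) = Add(-9, Pow(Add(Pow(I, 2), Pow(t, 2)), Rational(1, 2))) (Function('u')(t, I) = Add(Pow(Add(Pow(I, 2), Pow(t, 2)), Rational(1, 2)), -9) = Add(-9, Pow(Add(Pow(I, 2), Pow(t, 2)), Rational(1, 2))))
Mul(-71, Add(Function('u')(19, Function('s')(-1, 6)), Function('a')(40, -30))) = Mul(-71, Add(Add(-9, Pow(Add(Pow(Add(1, Mul(Rational(-1, 3), Pow(6, 2))), 2), Pow(19, 2)), Rational(1, 2))), -18)) = Mul(-71, Add(Add(-9, Pow(Add(Pow(Add(1, Mul(Rational(-1, 3), 36)), 2), 361), Rational(1, 2))), -18)) = Mul(-71, Add(Add(-9, Pow(Add(Pow(Add(1, -12), 2), 361), Rational(1, 2))), -18)) = Mul(-71, Add(Add(-9, Pow(Add(Pow(-11, 2), 361), Rational(1, 2))), -18)) = Mul(-71, Add(Add(-9, Pow(Add(121, 361), Rational(1, 2))), -18)) = Mul(-71, Add(Add(-9, Pow(482, Rational(1, 2))), -18)) = Mul(-71, Add(-27, Pow(482, Rational(1, 2)))) = Add(1917, Mul(-71, Pow(482, Rational(1, 2))))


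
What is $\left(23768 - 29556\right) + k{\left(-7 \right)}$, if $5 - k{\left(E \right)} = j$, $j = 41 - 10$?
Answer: $-5814$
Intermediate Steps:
$j = 31$ ($j = 41 - 10 = 31$)
$k{\left(E \right)} = -26$ ($k{\left(E \right)} = 5 - 31 = -26$)
$\left(23768 - 29556\right) + k{\left(-7 \right)} = \left(23768 - 29556\right) - 26 = -5788 - 26 = -5814$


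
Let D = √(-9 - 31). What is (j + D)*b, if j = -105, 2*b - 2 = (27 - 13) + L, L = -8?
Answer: -420 + 8*I*√10 ≈ -420.0 + 25.298*I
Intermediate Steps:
b = 4 (b = 1 + ((27 - 13) - 8)/2 = 1 + (14 - 8)/2 = 1 + (½)*6 = 1 + 3 = 4)
D = 2*I*√10 (D = √(-40) = 2*I*√10 ≈ 6.3246*I)
(j + D)*b = (-105 + 2*I*√10)*4 = -420 + 8*I*√10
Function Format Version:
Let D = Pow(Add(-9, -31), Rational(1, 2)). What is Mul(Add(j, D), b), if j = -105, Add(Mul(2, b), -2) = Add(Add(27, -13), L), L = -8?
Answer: Add(-420, Mul(8, I, Pow(10, Rational(1, 2)))) ≈ Add(-420.00, Mul(25.298, I))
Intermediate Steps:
b = 4 (b = Add(1, Mul(Rational(1, 2), Add(Add(27, -13), -8))) = Add(1, Mul(Rational(1, 2), Add(14, -8))) = Add(1, Mul(Rational(1, 2), 6)) = Add(1, 3) = 4)
D = Mul(2, I, Pow(10, Rational(1, 2))) (D = Pow(-40, Rational(1, 2)) = Mul(2, I, Pow(10, Rational(1, 2))) ≈ Mul(6.3246, I))
Mul(Add(j, D), b) = Mul(Add(-105, Mul(2, I, Pow(10, Rational(1, 2)))), 4) = Add(-420, Mul(8, I, Pow(10, Rational(1, 2))))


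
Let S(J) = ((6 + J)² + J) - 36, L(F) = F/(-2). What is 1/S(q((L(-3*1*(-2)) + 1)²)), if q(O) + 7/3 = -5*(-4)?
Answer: 9/4876 ≈ 0.0018458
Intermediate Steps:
L(F) = -F/2 (L(F) = F*(-½) = -F/2)
q(O) = 53/3 (q(O) = -7/3 - 5*(-4) = -7/3 + 20 = 53/3)
S(J) = -36 + J + (6 + J)² (S(J) = (J + (6 + J)²) - 36 = -36 + J + (6 + J)²)
1/S(q((L(-3*1*(-2)) + 1)²)) = 1/(53*(13 + 53/3)/3) = 1/((53/3)*(92/3)) = 1/(4876/9) = 9/4876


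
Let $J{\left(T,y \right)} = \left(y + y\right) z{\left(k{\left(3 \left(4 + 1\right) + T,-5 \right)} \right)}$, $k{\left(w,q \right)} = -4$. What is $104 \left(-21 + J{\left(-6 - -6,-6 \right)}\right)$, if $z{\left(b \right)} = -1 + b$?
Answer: $4056$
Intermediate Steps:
$J{\left(T,y \right)} = - 10 y$ ($J{\left(T,y \right)} = \left(y + y\right) \left(-1 - 4\right) = 2 y \left(-5\right) = - 10 y$)
$104 \left(-21 + J{\left(-6 - -6,-6 \right)}\right) = 104 \left(-21 - -60\right) = 104 \left(-21 + 60\right) = 104 \cdot 39 = 4056$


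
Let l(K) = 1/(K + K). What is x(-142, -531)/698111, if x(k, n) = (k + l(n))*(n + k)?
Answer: 101491765/741393882 ≈ 0.13689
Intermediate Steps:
l(K) = 1/(2*K)
x(k, n) = (k + n)*(k + 1/(2*n)) (x(k, n) = (k + 1/(2*n))*(n + k) = (k + 1/(2*n))*(k + n) = (k + n)*(k + 1/(2*n)))
x(-142, -531)/698111 = (½ + (-142)² - 142*(-531) + (½)*(-142)/(-531))/698111 = (½ + 20164 + 75402 + (½)*(-142)*(-1/531))*(1/698111) = (½ + 20164 + 75402 + 71/531)*(1/698111) = (101491765/1062)*(1/698111) = 101491765/741393882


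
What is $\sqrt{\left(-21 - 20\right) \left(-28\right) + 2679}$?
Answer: $\sqrt{3827} \approx 61.863$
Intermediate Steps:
$\sqrt{\left(-21 - 20\right) \left(-28\right) + 2679} = \sqrt{\left(-41\right) \left(-28\right) + 2679} = \sqrt{1148 + 2679} = \sqrt{3827}$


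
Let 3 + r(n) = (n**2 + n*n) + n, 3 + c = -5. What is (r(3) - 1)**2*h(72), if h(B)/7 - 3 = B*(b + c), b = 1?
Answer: -1013523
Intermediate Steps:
c = -8 (c = -3 - 5 = -8)
r(n) = -3 + n + 2*n**2 (r(n) = -3 + ((n**2 + n*n) + n) = -3 + ((n**2 + n**2) + n) = -3 + (2*n**2 + n) = -3 + (n + 2*n**2) = -3 + n + 2*n**2)
h(B) = 21 - 49*B (h(B) = 21 + 7*(B*(1 - 8)) = 21 + 7*(B*(-7)) = 21 + 7*(-7*B) = 21 - 49*B)
(r(3) - 1)**2*h(72) = ((-3 + 3 + 2*3**2) - 1)**2*(21 - 49*72) = ((-3 + 3 + 2*9) - 1)**2*(21 - 3528) = ((-3 + 3 + 18) - 1)**2*(-3507) = (18 - 1)**2*(-3507) = 17**2*(-3507) = 289*(-3507) = -1013523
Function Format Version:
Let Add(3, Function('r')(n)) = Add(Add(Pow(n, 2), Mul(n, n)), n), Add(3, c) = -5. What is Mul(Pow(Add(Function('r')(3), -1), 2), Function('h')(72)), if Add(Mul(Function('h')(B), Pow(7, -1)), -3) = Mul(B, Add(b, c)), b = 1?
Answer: -1013523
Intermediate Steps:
c = -8 (c = Add(-3, -5) = -8)
Function('r')(n) = Add(-3, n, Mul(2, Pow(n, 2))) (Function('r')(n) = Add(-3, Add(Add(Pow(n, 2), Mul(n, n)), n)) = Add(-3, Add(Add(Pow(n, 2), Pow(n, 2)), n)) = Add(-3, Add(Mul(2, Pow(n, 2)), n)) = Add(-3, Add(n, Mul(2, Pow(n, 2)))) = Add(-3, n, Mul(2, Pow(n, 2))))
Function('h')(B) = Add(21, Mul(-49, B)) (Function('h')(B) = Add(21, Mul(7, Mul(B, Add(1, -8)))) = Add(21, Mul(7, Mul(B, -7))) = Add(21, Mul(7, Mul(-7, B))) = Add(21, Mul(-49, B)))
Mul(Pow(Add(Function('r')(3), -1), 2), Function('h')(72)) = Mul(Pow(Add(Add(-3, 3, Mul(2, Pow(3, 2))), -1), 2), Add(21, Mul(-49, 72))) = Mul(Pow(Add(Add(-3, 3, Mul(2, 9)), -1), 2), Add(21, -3528)) = Mul(Pow(Add(Add(-3, 3, 18), -1), 2), -3507) = Mul(Pow(Add(18, -1), 2), -3507) = Mul(Pow(17, 2), -3507) = Mul(289, -3507) = -1013523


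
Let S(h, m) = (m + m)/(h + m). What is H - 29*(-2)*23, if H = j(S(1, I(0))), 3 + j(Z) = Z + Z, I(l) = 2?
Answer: 4001/3 ≈ 1333.7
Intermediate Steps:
S(h, m) = 2*m/(h + m) (S(h, m) = (2*m)/(h + m) = 2*m/(h + m))
j(Z) = -3 + 2*Z (j(Z) = -3 + (Z + Z) = -3 + 2*Z)
H = -⅓ (H = -3 + 2*(2*2/(1 + 2)) = -3 + 2*(2*2/3) = -3 + 2*(2*2*(⅓)) = -3 + 2*(4/3) = -3 + 8/3 = -⅓ ≈ -0.33333)
H - 29*(-2)*23 = -⅓ - 29*(-2)*23 = -⅓ + 58*23 = -⅓ + 1334 = 4001/3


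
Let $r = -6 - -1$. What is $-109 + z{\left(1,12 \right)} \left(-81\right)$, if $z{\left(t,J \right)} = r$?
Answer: $296$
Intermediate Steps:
$r = -5$ ($r = -6 + 1 = -5$)
$z{\left(t,J \right)} = -5$
$-109 + z{\left(1,12 \right)} \left(-81\right) = -109 - -405 = -109 + 405 = 296$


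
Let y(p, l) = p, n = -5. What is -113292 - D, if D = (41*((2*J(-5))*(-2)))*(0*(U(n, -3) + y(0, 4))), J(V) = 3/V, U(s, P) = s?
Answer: -113292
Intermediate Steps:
D = 0 (D = (41*((2*(3/(-5)))*(-2)))*(0*(-5 + 0)) = (41*((2*(3*(-⅕)))*(-2)))*(0*(-5)) = (41*((2*(-⅗))*(-2)))*0 = (41*(-6/5*(-2)))*0 = (41*(12/5))*0 = (492/5)*0 = 0)
-113292 - D = -113292 - 1*0 = -113292 + 0 = -113292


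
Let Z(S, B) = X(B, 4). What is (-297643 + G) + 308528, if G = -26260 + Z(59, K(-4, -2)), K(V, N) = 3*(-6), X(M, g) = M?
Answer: -15393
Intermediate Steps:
K(V, N) = -18
Z(S, B) = B
G = -26278 (G = -26260 - 18 = -26278)
(-297643 + G) + 308528 = (-297643 - 26278) + 308528 = -323921 + 308528 = -15393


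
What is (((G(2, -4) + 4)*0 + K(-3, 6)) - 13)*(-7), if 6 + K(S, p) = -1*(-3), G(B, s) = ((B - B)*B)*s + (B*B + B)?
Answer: 112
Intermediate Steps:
G(B, s) = B + B² (G(B, s) = (0*B)*s + (B² + B) = 0*s + (B + B²) = 0 + (B + B²) = B + B²)
K(S, p) = -3 (K(S, p) = -6 - 1*(-3) = -6 + 3 = -3)
(((G(2, -4) + 4)*0 + K(-3, 6)) - 13)*(-7) = (((2*(1 + 2) + 4)*0 - 3) - 13)*(-7) = (((2*3 + 4)*0 - 3) - 13)*(-7) = (((6 + 4)*0 - 3) - 13)*(-7) = ((10*0 - 3) - 13)*(-7) = ((0 - 3) - 13)*(-7) = (-3 - 13)*(-7) = -16*(-7) = 112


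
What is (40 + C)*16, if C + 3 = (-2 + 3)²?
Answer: 608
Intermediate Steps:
C = -2 (C = -3 + (-2 + 3)² = -3 + 1² = -3 + 1 = -2)
(40 + C)*16 = (40 - 2)*16 = 38*16 = 608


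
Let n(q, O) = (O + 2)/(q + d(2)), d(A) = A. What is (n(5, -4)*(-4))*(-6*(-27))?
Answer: 1296/7 ≈ 185.14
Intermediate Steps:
n(q, O) = (2 + O)/(2 + q) (n(q, O) = (O + 2)/(q + 2) = (2 + O)/(2 + q))
(n(5, -4)*(-4))*(-6*(-27)) = (((2 - 4)/(2 + 5))*(-4))*(-6*(-27)) = ((-2/7)*(-4))*162 = (((⅐)*(-2))*(-4))*162 = -2/7*(-4)*162 = (8/7)*162 = 1296/7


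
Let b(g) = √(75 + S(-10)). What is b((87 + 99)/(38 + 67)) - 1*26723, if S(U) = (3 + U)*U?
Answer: -26723 + √145 ≈ -26711.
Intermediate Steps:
S(U) = U*(3 + U)
b(g) = √145 (b(g) = √(75 - 10*(3 - 10)) = √(75 - 10*(-7)) = √(75 + 70) = √145)
b((87 + 99)/(38 + 67)) - 1*26723 = √145 - 1*26723 = √145 - 26723 = -26723 + √145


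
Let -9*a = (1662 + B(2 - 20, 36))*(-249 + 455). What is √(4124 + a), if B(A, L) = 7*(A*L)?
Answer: 14*√3210/3 ≈ 264.40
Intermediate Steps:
B(A, L) = 7*A*L
a = 197348/3 (a = -(1662 + 7*(2 - 20)*36)*(-249 + 455)/9 = -(1662 + 7*(-18)*36)*206/9 = -(1662 - 4536)*206/9 = -(-958)*206/3 = -⅑*(-592044) = 197348/3 ≈ 65783.)
√(4124 + a) = √(4124 + 197348/3) = √(209720/3) = 14*√3210/3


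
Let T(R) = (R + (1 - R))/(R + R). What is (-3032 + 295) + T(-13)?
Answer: -71163/26 ≈ -2737.0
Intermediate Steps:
T(R) = 1/(2*R)
(-3032 + 295) + T(-13) = (-3032 + 295) + (½)/(-13) = -2737 + (½)*(-1/13) = -2737 - 1/26 = -71163/26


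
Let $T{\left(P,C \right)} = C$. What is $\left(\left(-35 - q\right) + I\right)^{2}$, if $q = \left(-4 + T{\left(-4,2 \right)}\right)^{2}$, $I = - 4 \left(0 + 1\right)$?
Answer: $1849$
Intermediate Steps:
$I = -4$ ($I = \left(-4\right) 1 = -4$)
$q = 4$ ($q = \left(-4 + 2\right)^{2} = \left(-2\right)^{2} = 4$)
$\left(\left(-35 - q\right) + I\right)^{2} = \left(\left(-35 - 4\right) - 4\right)^{2} = \left(-39 - 4\right)^{2} = \left(-43\right)^{2} = 1849$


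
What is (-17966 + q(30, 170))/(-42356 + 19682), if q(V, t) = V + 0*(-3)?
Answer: 8968/11337 ≈ 0.79104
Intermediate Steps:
q(V, t) = V (q(V, t) = V + 0 = V)
(-17966 + q(30, 170))/(-42356 + 19682) = (-17966 + 30)/(-42356 + 19682) = -17936/(-22674) = -17936*(-1/22674) = 8968/11337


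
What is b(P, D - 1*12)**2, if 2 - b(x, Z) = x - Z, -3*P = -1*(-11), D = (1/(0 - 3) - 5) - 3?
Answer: 1936/9 ≈ 215.11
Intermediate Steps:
D = -25/3 (D = (1/(-3) - 5) - 3 = (-1/3 - 5) - 3 = -16/3 - 3 = -25/3 ≈ -8.3333)
P = -11/3 (P = -(-1)*(-11)/3 = -1/3*11 = -11/3 ≈ -3.6667)
b(x, Z) = 2 + Z - x (b(x, Z) = 2 - (x - Z) = 2 + (Z - x) = 2 + Z - x)
b(P, D - 1*12)**2 = (2 + (-25/3 - 1*12) - 1*(-11/3))**2 = (2 + (-25/3 - 12) + 11/3)**2 = (2 - 61/3 + 11/3)**2 = (-44/3)**2 = 1936/9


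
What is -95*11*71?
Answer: -74195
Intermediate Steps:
-95*11*71 = -1045*71 = -74195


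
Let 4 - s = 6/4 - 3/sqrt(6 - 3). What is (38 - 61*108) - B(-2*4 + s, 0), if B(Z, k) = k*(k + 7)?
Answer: -6550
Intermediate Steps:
s = 5/2 + sqrt(3) (s = 4 - (6/4 - 3/sqrt(6 - 3)) = 4 - (6*(1/4) - 3*sqrt(3)/3) = 4 - (3/2 - sqrt(3)) = 4 + (-3/2 + sqrt(3)) = 5/2 + sqrt(3) ≈ 4.2320)
B(Z, k) = k*(7 + k)
(38 - 61*108) - B(-2*4 + s, 0) = (38 - 61*108) - 0*(7 + 0) = (38 - 6588) - 0*7 = -6550 - 1*0 = -6550 + 0 = -6550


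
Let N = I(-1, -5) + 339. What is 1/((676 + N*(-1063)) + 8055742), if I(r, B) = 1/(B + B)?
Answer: 10/76961673 ≈ 1.2993e-7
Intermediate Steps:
I(r, B) = 1/(2*B)
N = 3389/10 (N = (½)/(-5) + 339 = (½)*(-⅕) + 339 = -⅒ + 339 = 3389/10 ≈ 338.90)
1/((676 + N*(-1063)) + 8055742) = 1/((676 + (3389/10)*(-1063)) + 8055742) = 1/((676 - 3602507/10) + 8055742) = 1/(-3595747/10 + 8055742) = 1/(76961673/10) = 10/76961673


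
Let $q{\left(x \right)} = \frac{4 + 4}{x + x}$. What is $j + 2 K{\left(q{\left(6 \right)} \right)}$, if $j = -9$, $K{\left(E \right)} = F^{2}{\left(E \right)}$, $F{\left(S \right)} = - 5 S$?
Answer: $\frac{119}{9} \approx 13.222$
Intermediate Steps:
$q{\left(x \right)} = \frac{4}{x}$ ($q{\left(x \right)} = \frac{8}{2 x} = 8 \frac{1}{2 x} = \frac{4}{x}$)
$K{\left(E \right)} = 25 E^{2}$ ($K{\left(E \right)} = \left(- 5 E\right)^{2} = 25 E^{2}$)
$j + 2 K{\left(q{\left(6 \right)} \right)} = -9 + 2 \cdot 25 \left(\frac{4}{6}\right)^{2} = -9 + 2 \cdot 25 \left(4 \cdot \frac{1}{6}\right)^{2} = -9 + 2 \cdot 25 \left(\frac{2}{3}\right)^{2} = -9 + 2 \cdot 25 \cdot \frac{4}{9} = -9 + 2 \cdot \frac{100}{9} = -9 + \frac{200}{9} = \frac{119}{9}$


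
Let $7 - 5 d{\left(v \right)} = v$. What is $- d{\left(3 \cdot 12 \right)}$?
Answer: $\frac{29}{5} \approx 5.8$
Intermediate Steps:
$d{\left(v \right)} = \frac{7}{5} - \frac{v}{5}$
$- d{\left(3 \cdot 12 \right)} = - (\frac{7}{5} - \frac{3 \cdot 12}{5}) = - (\frac{7}{5} - \frac{36}{5}) = \left(-1\right) \left(- \frac{29}{5}\right) = \frac{29}{5}$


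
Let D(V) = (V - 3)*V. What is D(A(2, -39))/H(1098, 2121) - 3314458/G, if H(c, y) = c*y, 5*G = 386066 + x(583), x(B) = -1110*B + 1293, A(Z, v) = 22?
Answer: 19297309364549/302484885759 ≈ 63.796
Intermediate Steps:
D(V) = V*(-3 + V) (D(V) = (-3 + V)*V = V*(-3 + V))
x(B) = 1293 - 1110*B
G = -259771/5 (G = (386066 + (1293 - 1110*583))/5 = (386066 + (1293 - 647130))/5 = (386066 - 645837)/5 = (⅕)*(-259771) = -259771/5 ≈ -51954.)
D(A(2, -39))/H(1098, 2121) - 3314458/G = (22*(-3 + 22))/((1098*2121)) - 3314458/(-259771/5) = (22*19)/2328858 - 3314458*(-5/259771) = 418*(1/2328858) + 16572290/259771 = 209/1164429 + 16572290/259771 = 19297309364549/302484885759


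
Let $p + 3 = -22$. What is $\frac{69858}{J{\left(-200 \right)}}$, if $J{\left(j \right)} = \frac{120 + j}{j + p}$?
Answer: $\frac{1571805}{8} \approx 1.9648 \cdot 10^{5}$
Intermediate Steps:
$p = -25$ ($p = -3 - 22 = -25$)
$J{\left(j \right)} = \frac{120 + j}{-25 + j}$ ($J{\left(j \right)} = \frac{120 + j}{j - 25} = \frac{120 + j}{-25 + j}$)
$\frac{69858}{J{\left(-200 \right)}} = \frac{69858}{\frac{1}{-25 - 200} \left(120 - 200\right)} = \frac{69858}{\frac{1}{-225} \left(-80\right)} = \frac{69858}{\left(- \frac{1}{225}\right) \left(-80\right)} = \frac{69858}{\frac{16}{45}} = 69858 \cdot \frac{45}{16} = \frac{1571805}{8}$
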